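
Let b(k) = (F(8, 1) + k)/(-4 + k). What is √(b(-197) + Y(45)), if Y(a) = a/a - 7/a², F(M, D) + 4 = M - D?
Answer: 2*√4458113/3015 ≈ 1.4006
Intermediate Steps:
F(M, D) = -4 + M - D (F(M, D) = -4 + (M - D) = -4 + M - D)
Y(a) = 1 - 7/a²
b(k) = (3 + k)/(-4 + k) (b(k) = ((-4 + 8 - 1*1) + k)/(-4 + k) = ((-4 + 8 - 1) + k)/(-4 + k) = (3 + k)/(-4 + k))
√(b(-197) + Y(45)) = √((3 - 197)/(-4 - 197) + (1 - 7/45²)) = √(-194/(-201) + (1 - 7*1/2025)) = √(-1/201*(-194) + (1 - 7/2025)) = √(194/201 + 2018/2025) = √(266156/135675) = 2*√4458113/3015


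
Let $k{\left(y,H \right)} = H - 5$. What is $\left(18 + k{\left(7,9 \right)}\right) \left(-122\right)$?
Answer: $-2684$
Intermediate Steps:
$k{\left(y,H \right)} = -5 + H$ ($k{\left(y,H \right)} = H - 5 = -5 + H$)
$\left(18 + k{\left(7,9 \right)}\right) \left(-122\right) = \left(18 + \left(-5 + 9\right)\right) \left(-122\right) = \left(18 + 4\right) \left(-122\right) = 22 \left(-122\right) = -2684$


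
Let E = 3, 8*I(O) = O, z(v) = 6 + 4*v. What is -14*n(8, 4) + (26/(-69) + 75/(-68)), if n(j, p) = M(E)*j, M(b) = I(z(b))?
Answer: -1189327/4692 ≈ -253.48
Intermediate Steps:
I(O) = O/8
M(b) = 3/4 + b/2 (M(b) = (6 + 4*b)/8 = 3/4 + b/2)
n(j, p) = 9*j/4 (n(j, p) = (3/4 + (1/2)*3)*j = (3/4 + 3/2)*j = 9*j/4)
-14*n(8, 4) + (26/(-69) + 75/(-68)) = -63*8/2 + (26/(-69) + 75/(-68)) = -14*18 + (26*(-1/69) + 75*(-1/68)) = -252 + (-26/69 - 75/68) = -252 - 6943/4692 = -1189327/4692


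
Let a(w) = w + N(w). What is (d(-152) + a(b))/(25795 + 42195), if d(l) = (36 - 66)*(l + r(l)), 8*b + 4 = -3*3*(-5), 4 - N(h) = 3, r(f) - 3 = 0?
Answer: 35809/543920 ≈ 0.065835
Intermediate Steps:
r(f) = 3 (r(f) = 3 + 0 = 3)
N(h) = 1 (N(h) = 4 - 1*3 = 4 - 3 = 1)
b = 41/8 (b = -1/2 + (-3*3*(-5))/8 = -1/2 + (-9*(-5))/8 = -1/2 + (1/8)*45 = -1/2 + 45/8 = 41/8 ≈ 5.1250)
a(w) = 1 + w (a(w) = w + 1 = 1 + w)
d(l) = -90 - 30*l (d(l) = (36 - 66)*(l + 3) = -30*(3 + l) = -90 - 30*l)
(d(-152) + a(b))/(25795 + 42195) = ((-90 - 30*(-152)) + (1 + 41/8))/(25795 + 42195) = ((-90 + 4560) + 49/8)/67990 = (4470 + 49/8)*(1/67990) = (35809/8)*(1/67990) = 35809/543920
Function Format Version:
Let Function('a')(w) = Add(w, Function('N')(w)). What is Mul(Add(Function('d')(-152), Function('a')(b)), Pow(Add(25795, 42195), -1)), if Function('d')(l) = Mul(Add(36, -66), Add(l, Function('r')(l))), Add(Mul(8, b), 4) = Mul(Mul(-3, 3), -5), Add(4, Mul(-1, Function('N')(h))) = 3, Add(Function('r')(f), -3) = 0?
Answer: Rational(35809, 543920) ≈ 0.065835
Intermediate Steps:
Function('r')(f) = 3 (Function('r')(f) = Add(3, 0) = 3)
Function('N')(h) = 1 (Function('N')(h) = Add(4, Mul(-1, 3)) = Add(4, -3) = 1)
b = Rational(41, 8) (b = Add(Rational(-1, 2), Mul(Rational(1, 8), Mul(Mul(-3, 3), -5))) = Add(Rational(-1, 2), Mul(Rational(1, 8), Mul(-9, -5))) = Add(Rational(-1, 2), Mul(Rational(1, 8), 45)) = Add(Rational(-1, 2), Rational(45, 8)) = Rational(41, 8) ≈ 5.1250)
Function('a')(w) = Add(1, w) (Function('a')(w) = Add(w, 1) = Add(1, w))
Function('d')(l) = Add(-90, Mul(-30, l)) (Function('d')(l) = Mul(Add(36, -66), Add(l, 3)) = Mul(-30, Add(3, l)) = Add(-90, Mul(-30, l)))
Mul(Add(Function('d')(-152), Function('a')(b)), Pow(Add(25795, 42195), -1)) = Mul(Add(Add(-90, Mul(-30, -152)), Add(1, Rational(41, 8))), Pow(Add(25795, 42195), -1)) = Mul(Add(Add(-90, 4560), Rational(49, 8)), Pow(67990, -1)) = Mul(Add(4470, Rational(49, 8)), Rational(1, 67990)) = Mul(Rational(35809, 8), Rational(1, 67990)) = Rational(35809, 543920)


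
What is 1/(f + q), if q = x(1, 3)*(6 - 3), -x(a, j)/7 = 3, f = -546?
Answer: -1/609 ≈ -0.0016420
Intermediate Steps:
x(a, j) = -21 (x(a, j) = -7*3 = -21)
q = -63 (q = -21*(6 - 3) = -21*3 = -63)
1/(f + q) = 1/(-546 - 63) = 1/(-609) = -1/609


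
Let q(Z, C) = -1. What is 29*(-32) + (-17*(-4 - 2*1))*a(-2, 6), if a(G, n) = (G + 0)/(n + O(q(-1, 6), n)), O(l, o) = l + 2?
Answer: -6700/7 ≈ -957.14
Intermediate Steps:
O(l, o) = 2 + l
a(G, n) = G/(1 + n) (a(G, n) = (G + 0)/(n + (2 - 1)) = G/(n + 1) = G/(1 + n))
29*(-32) + (-17*(-4 - 2*1))*a(-2, 6) = 29*(-32) + (-17*(-4 - 2*1))*(-2/(1 + 6)) = -928 + (-17*(-4 - 2))*(-2/7) = -928 + (-17*(-6))*(-2*1/7) = -928 - 17*(-6)*(-2/7) = -928 + 102*(-2/7) = -928 - 204/7 = -6700/7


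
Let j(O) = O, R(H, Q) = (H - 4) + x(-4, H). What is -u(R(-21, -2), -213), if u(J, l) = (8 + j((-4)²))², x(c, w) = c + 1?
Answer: -576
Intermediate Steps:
x(c, w) = 1 + c
R(H, Q) = -7 + H (R(H, Q) = (H - 4) + (1 - 4) = (-4 + H) - 3 = -7 + H)
u(J, l) = 576 (u(J, l) = (8 + (-4)²)² = (8 + 16)² = 24² = 576)
-u(R(-21, -2), -213) = -1*576 = -576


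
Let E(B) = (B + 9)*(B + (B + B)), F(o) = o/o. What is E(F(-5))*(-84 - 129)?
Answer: -6390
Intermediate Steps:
F(o) = 1
E(B) = 3*B*(9 + B) (E(B) = (9 + B)*(B + 2*B) = (9 + B)*(3*B) = 3*B*(9 + B))
E(F(-5))*(-84 - 129) = (3*1*(9 + 1))*(-84 - 129) = (3*1*10)*(-213) = 30*(-213) = -6390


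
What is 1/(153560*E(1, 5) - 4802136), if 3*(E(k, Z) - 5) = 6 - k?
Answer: -3/11335208 ≈ -2.6466e-7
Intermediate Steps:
E(k, Z) = 7 - k/3 (E(k, Z) = 5 + (6 - k)/3 = 5 + (2 - k/3) = 7 - k/3)
1/(153560*E(1, 5) - 4802136) = 1/(153560*(7 - ⅓*1) - 4802136) = 1/(153560*(7 - ⅓) - 4802136) = 1/(153560*(20/3) - 4802136) = 1/(3071200/3 - 4802136) = 1/(-11335208/3) = -3/11335208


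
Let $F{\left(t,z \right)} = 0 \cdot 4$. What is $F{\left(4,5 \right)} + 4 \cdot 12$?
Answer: $48$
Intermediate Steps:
$F{\left(t,z \right)} = 0$
$F{\left(4,5 \right)} + 4 \cdot 12 = 0 + 4 \cdot 12 = 0 + 48 = 48$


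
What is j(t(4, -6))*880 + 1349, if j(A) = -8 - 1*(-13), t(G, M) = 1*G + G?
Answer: 5749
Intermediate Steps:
t(G, M) = 2*G (t(G, M) = G + G = 2*G)
j(A) = 5 (j(A) = -8 + 13 = 5)
j(t(4, -6))*880 + 1349 = 5*880 + 1349 = 4400 + 1349 = 5749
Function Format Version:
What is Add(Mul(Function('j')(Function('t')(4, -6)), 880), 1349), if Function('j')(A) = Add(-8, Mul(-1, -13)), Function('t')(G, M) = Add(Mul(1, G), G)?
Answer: 5749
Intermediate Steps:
Function('t')(G, M) = Mul(2, G) (Function('t')(G, M) = Add(G, G) = Mul(2, G))
Function('j')(A) = 5 (Function('j')(A) = Add(-8, 13) = 5)
Add(Mul(Function('j')(Function('t')(4, -6)), 880), 1349) = Add(Mul(5, 880), 1349) = Add(4400, 1349) = 5749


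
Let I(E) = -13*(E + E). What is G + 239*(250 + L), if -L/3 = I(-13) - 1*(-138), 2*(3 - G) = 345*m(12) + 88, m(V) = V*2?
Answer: -285723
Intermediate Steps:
m(V) = 2*V
G = -4181 (G = 3 - (345*(2*12) + 88)/2 = 3 - (345*24 + 88)/2 = 3 - (8280 + 88)/2 = 3 - 1/2*8368 = 3 - 4184 = -4181)
I(E) = -26*E
L = -1428 (L = -3*(-26*(-13) - 1*(-138)) = -3*(338 + 138) = -3*476 = -1428)
G + 239*(250 + L) = -4181 + 239*(250 - 1428) = -4181 + 239*(-1178) = -4181 - 281542 = -285723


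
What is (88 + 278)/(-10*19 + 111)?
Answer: -366/79 ≈ -4.6329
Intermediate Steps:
(88 + 278)/(-10*19 + 111) = 366/(-190 + 111) = 366/(-79) = 366*(-1/79) = -366/79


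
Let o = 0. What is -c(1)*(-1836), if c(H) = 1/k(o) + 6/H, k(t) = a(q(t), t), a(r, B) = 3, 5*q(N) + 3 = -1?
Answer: 11628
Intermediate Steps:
q(N) = -4/5 (q(N) = -3/5 + (1/5)*(-1) = -3/5 - 1/5 = -4/5)
k(t) = 3
c(H) = 1/3 + 6/H
-c(1)*(-1836) = -(1/3)*(18 + 1)/1*(-1836) = -(1/3)*1*19*(-1836) = -19*(-1836)/3 = -1*(-11628) = 11628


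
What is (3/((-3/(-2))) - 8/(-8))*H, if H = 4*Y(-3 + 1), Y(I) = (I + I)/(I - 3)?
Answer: 48/5 ≈ 9.6000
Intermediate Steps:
Y(I) = 2*I/(-3 + I) (Y(I) = (2*I)/(-3 + I) = 2*I/(-3 + I))
H = 16/5 (H = 4*(2*(-3 + 1)/(-3 + (-3 + 1))) = 4*(2*(-2)/(-3 - 2)) = 4*(2*(-2)/(-5)) = 4*(2*(-2)*(-⅕)) = 4*(⅘) = 16/5 ≈ 3.2000)
(3/((-3/(-2))) - 8/(-8))*H = (3/((-3/(-2))) - 8/(-8))*(16/5) = (3/((-3*(-½))) - 8*(-⅛))*(16/5) = (3/(3/2) + 1)*(16/5) = (3*(⅔) + 1)*(16/5) = (2 + 1)*(16/5) = 3*(16/5) = 48/5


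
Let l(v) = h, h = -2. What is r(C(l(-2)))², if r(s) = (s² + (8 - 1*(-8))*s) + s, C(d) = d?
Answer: 900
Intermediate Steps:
l(v) = -2
r(s) = s² + 17*s (r(s) = (s² + (8 + 8)*s) + s = (s² + 16*s) + s = s² + 17*s)
r(C(l(-2)))² = (-2*(17 - 2))² = (-2*15)² = (-30)² = 900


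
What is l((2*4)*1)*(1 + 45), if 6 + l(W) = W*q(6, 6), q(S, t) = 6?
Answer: 1932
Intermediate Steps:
l(W) = -6 + 6*W (l(W) = -6 + W*6 = -6 + 6*W)
l((2*4)*1)*(1 + 45) = (-6 + 6*((2*4)*1))*(1 + 45) = (-6 + 6*(8*1))*46 = (-6 + 6*8)*46 = (-6 + 48)*46 = 42*46 = 1932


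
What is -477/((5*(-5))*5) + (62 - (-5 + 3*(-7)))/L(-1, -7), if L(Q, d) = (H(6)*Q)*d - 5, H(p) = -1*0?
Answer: -1723/125 ≈ -13.784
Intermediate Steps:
H(p) = 0
L(Q, d) = -5 (L(Q, d) = (0*Q)*d - 5 = 0*d - 5 = 0 - 5 = -5)
-477/((5*(-5))*5) + (62 - (-5 + 3*(-7)))/L(-1, -7) = -477/((5*(-5))*5) + (62 - (-5 + 3*(-7)))/(-5) = -477/((-25*5)) + (62 - (-5 - 21))*(-⅕) = -477/(-125) + (62 - 1*(-26))*(-⅕) = -477*(-1/125) + (62 + 26)*(-⅕) = 477/125 + 88*(-⅕) = 477/125 - 88/5 = -1723/125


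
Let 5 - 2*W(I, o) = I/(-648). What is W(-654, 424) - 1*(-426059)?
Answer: 92029175/216 ≈ 4.2606e+5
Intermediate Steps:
W(I, o) = 5/2 + I/1296 (W(I, o) = 5/2 - I/(2*(-648)) = 5/2 - I*(-1)/(2*648) = 5/2 - (-1)*I/1296 = 5/2 + I/1296)
W(-654, 424) - 1*(-426059) = (5/2 + (1/1296)*(-654)) - 1*(-426059) = (5/2 - 109/216) + 426059 = 431/216 + 426059 = 92029175/216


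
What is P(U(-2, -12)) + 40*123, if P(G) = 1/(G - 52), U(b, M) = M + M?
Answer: 373919/76 ≈ 4920.0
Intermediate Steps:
U(b, M) = 2*M
P(G) = 1/(-52 + G)
P(U(-2, -12)) + 40*123 = 1/(-52 + 2*(-12)) + 40*123 = 1/(-52 - 24) + 4920 = 1/(-76) + 4920 = -1/76 + 4920 = 373919/76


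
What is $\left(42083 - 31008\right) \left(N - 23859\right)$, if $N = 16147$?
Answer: $-85410400$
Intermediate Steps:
$\left(42083 - 31008\right) \left(N - 23859\right) = \left(42083 - 31008\right) \left(16147 - 23859\right) = 11075 \left(-7712\right) = -85410400$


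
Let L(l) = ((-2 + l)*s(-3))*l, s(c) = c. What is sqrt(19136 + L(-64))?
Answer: 8*sqrt(101) ≈ 80.399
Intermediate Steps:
L(l) = l*(6 - 3*l) (L(l) = ((-2 + l)*(-3))*l = (6 - 3*l)*l = l*(6 - 3*l))
sqrt(19136 + L(-64)) = sqrt(19136 + 3*(-64)*(2 - 1*(-64))) = sqrt(19136 + 3*(-64)*(2 + 64)) = sqrt(19136 + 3*(-64)*66) = sqrt(19136 - 12672) = sqrt(6464) = 8*sqrt(101)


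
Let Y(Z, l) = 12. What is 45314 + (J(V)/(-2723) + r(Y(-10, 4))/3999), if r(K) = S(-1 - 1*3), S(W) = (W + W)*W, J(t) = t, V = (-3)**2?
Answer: 493436749123/10889277 ≈ 45314.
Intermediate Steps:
V = 9
S(W) = 2*W**2 (S(W) = (2*W)*W = 2*W**2)
r(K) = 32 (r(K) = 2*(-1 - 1*3)**2 = 2*(-1 - 3)**2 = 2*(-4)**2 = 2*16 = 32)
45314 + (J(V)/(-2723) + r(Y(-10, 4))/3999) = 45314 + (9/(-2723) + 32/3999) = 45314 + (9*(-1/2723) + 32*(1/3999)) = 45314 + (-9/2723 + 32/3999) = 45314 + 51145/10889277 = 493436749123/10889277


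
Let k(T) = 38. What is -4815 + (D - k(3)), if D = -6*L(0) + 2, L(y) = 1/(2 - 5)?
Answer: -4849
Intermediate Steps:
L(y) = -1/3 (L(y) = 1/(-3) = -1/3)
D = 4 (D = -6*(-1/3) + 2 = 2 + 2 = 4)
-4815 + (D - k(3)) = -4815 + (4 - 1*38) = -4815 + (4 - 38) = -4815 - 34 = -4849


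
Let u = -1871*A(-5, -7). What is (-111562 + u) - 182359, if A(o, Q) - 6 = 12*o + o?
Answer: -183532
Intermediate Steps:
A(o, Q) = 6 + 13*o (A(o, Q) = 6 + (12*o + o) = 6 + 13*o)
u = 110389 (u = -1871*(6 + 13*(-5)) = -1871*(6 - 65) = -1871*(-59) = 110389)
(-111562 + u) - 182359 = (-111562 + 110389) - 182359 = -1173 - 182359 = -183532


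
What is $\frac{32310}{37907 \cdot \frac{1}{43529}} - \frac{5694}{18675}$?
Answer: $\frac{8754904940264}{235971075} \approx 37102.0$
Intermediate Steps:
$\frac{32310}{37907 \cdot \frac{1}{43529}} - \frac{5694}{18675} = \frac{32310}{37907 \cdot \frac{1}{43529}} - \frac{1898}{6225} = \frac{32310}{\frac{37907}{43529}} - \frac{1898}{6225} = 32310 \cdot \frac{43529}{37907} - \frac{1898}{6225} = \frac{1406421990}{37907} - \frac{1898}{6225} = \frac{8754904940264}{235971075}$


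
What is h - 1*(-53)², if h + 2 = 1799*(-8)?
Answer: -17203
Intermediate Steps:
h = -14394 (h = -2 + 1799*(-8) = -2 - 14392 = -14394)
h - 1*(-53)² = -14394 - 1*(-53)² = -14394 - 1*2809 = -14394 - 2809 = -17203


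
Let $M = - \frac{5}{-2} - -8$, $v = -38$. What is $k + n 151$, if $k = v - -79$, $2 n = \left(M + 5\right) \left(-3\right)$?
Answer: $- \frac{13879}{4} \approx -3469.8$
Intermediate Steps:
$M = \frac{21}{2}$ ($M = \left(-5\right) \left(- \frac{1}{2}\right) + 8 = \frac{5}{2} + 8 = \frac{21}{2} \approx 10.5$)
$n = - \frac{93}{4}$ ($n = \frac{\left(\frac{21}{2} + 5\right) \left(-3\right)}{2} = \frac{\frac{31}{2} \left(-3\right)}{2} = \frac{1}{2} \left(- \frac{93}{2}\right) = - \frac{93}{4} \approx -23.25$)
$k = 41$ ($k = -38 - -79 = -38 + 79 = 41$)
$k + n 151 = 41 - \frac{14043}{4} = - \frac{13879}{4}$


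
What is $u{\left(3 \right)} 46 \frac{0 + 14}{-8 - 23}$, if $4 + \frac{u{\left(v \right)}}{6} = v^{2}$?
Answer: $- \frac{19320}{31} \approx -623.23$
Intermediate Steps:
$u{\left(v \right)} = -24 + 6 v^{2}$
$u{\left(3 \right)} 46 \frac{0 + 14}{-8 - 23} = \left(-24 + 6 \cdot 3^{2}\right) 46 \frac{0 + 14}{-8 - 23} = \left(-24 + 6 \cdot 9\right) 46 \frac{14}{-31} = \left(-24 + 54\right) 46 \cdot 14 \left(- \frac{1}{31}\right) = 30 \cdot 46 \left(- \frac{14}{31}\right) = 1380 \left(- \frac{14}{31}\right) = - \frac{19320}{31}$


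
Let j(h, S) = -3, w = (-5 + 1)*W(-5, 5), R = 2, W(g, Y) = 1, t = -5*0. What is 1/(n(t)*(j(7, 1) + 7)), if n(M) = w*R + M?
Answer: -1/32 ≈ -0.031250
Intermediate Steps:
t = 0
w = -4 (w = (-5 + 1)*1 = -4*1 = -4)
n(M) = -8 + M (n(M) = -4*2 + M = -8 + M)
1/(n(t)*(j(7, 1) + 7)) = 1/((-8 + 0)*(-3 + 7)) = 1/(-8*4) = 1/(-32) = -1/32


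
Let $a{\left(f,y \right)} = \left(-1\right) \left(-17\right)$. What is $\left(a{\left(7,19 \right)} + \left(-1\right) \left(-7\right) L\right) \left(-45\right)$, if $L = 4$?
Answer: $-2025$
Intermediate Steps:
$a{\left(f,y \right)} = 17$
$\left(a{\left(7,19 \right)} + \left(-1\right) \left(-7\right) L\right) \left(-45\right) = \left(17 + \left(-1\right) \left(-7\right) 4\right) \left(-45\right) = \left(17 + 7 \cdot 4\right) \left(-45\right) = \left(17 + 28\right) \left(-45\right) = 45 \left(-45\right) = -2025$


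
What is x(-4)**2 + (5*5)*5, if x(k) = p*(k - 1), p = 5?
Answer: 750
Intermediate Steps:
x(k) = -5 + 5*k (x(k) = 5*(k - 1) = 5*(-1 + k) = -5 + 5*k)
x(-4)**2 + (5*5)*5 = (-5 + 5*(-4))**2 + (5*5)*5 = (-5 - 20)**2 + 25*5 = (-25)**2 + 125 = 625 + 125 = 750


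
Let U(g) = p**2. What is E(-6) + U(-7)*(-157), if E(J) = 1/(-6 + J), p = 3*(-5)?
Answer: -423901/12 ≈ -35325.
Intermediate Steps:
p = -15
U(g) = 225 (U(g) = (-15)**2 = 225)
E(-6) + U(-7)*(-157) = 1/(-6 - 6) + 225*(-157) = 1/(-12) - 35325 = -1/12 - 35325 = -423901/12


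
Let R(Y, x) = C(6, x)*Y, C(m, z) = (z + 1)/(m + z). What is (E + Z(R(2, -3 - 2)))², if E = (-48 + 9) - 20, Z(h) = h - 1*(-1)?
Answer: 4356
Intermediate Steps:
C(m, z) = (1 + z)/(m + z)
R(Y, x) = Y*(1 + x)/(6 + x) (R(Y, x) = ((1 + x)/(6 + x))*Y = Y*(1 + x)/(6 + x))
Z(h) = 1 + h (Z(h) = h + 1 = 1 + h)
E = -59 (E = -39 - 20 = -59)
(E + Z(R(2, -3 - 2)))² = (-59 + (1 + 2*(1 + (-3 - 2))/(6 + (-3 - 2))))² = (-59 + (1 + 2*(1 - 5)/(6 - 5)))² = (-59 + (1 + 2*(-4)/1))² = (-59 + (1 + 2*1*(-4)))² = (-59 + (1 - 8))² = (-59 - 7)² = (-66)² = 4356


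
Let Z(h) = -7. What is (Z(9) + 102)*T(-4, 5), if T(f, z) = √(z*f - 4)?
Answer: 190*I*√6 ≈ 465.4*I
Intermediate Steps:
T(f, z) = √(-4 + f*z) (T(f, z) = √(f*z - 4) = √(-4 + f*z))
(Z(9) + 102)*T(-4, 5) = (-7 + 102)*√(-4 - 4*5) = 95*√(-4 - 20) = 95*√(-24) = 95*(2*I*√6) = 190*I*√6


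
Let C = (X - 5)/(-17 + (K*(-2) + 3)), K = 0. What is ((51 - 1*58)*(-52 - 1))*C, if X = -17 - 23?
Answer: 2385/2 ≈ 1192.5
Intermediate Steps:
X = -40
C = 45/14 (C = (-40 - 5)/(-17 + (0*(-2) + 3)) = -45/(-17 + (0 + 3)) = -45/(-17 + 3) = -45/(-14) = -45*(-1/14) = 45/14 ≈ 3.2143)
((51 - 1*58)*(-52 - 1))*C = ((51 - 1*58)*(-52 - 1))*(45/14) = ((51 - 58)*(-53))*(45/14) = -7*(-53)*(45/14) = 371*(45/14) = 2385/2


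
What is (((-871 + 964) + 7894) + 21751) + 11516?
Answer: 41254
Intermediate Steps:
(((-871 + 964) + 7894) + 21751) + 11516 = ((93 + 7894) + 21751) + 11516 = (7987 + 21751) + 11516 = 29738 + 11516 = 41254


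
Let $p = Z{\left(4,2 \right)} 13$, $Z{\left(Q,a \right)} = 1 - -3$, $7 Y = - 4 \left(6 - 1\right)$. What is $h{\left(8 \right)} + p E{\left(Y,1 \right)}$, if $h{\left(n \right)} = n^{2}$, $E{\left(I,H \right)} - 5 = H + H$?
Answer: $428$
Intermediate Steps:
$Y = - \frac{20}{7}$ ($Y = \frac{\left(-4\right) \left(6 - 1\right)}{7} = \frac{\left(-4\right) 5}{7} = \frac{1}{7} \left(-20\right) = - \frac{20}{7} \approx -2.8571$)
$E{\left(I,H \right)} = 5 + 2 H$ ($E{\left(I,H \right)} = 5 + \left(H + H\right) = 5 + 2 H$)
$Z{\left(Q,a \right)} = 4$ ($Z{\left(Q,a \right)} = 1 + 3 = 4$)
$p = 52$ ($p = 4 \cdot 13 = 52$)
$h{\left(8 \right)} + p E{\left(Y,1 \right)} = 8^{2} + 52 \left(5 + 2 \cdot 1\right) = 64 + 52 \left(5 + 2\right) = 64 + 52 \cdot 7 = 64 + 364 = 428$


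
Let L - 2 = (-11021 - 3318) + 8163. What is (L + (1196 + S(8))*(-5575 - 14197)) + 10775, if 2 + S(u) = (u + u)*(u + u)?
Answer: -28664799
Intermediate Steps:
L = -6174 (L = 2 + ((-11021 - 3318) + 8163) = 2 + (-14339 + 8163) = 2 - 6176 = -6174)
S(u) = -2 + 4*u² (S(u) = -2 + (u + u)*(u + u) = -2 + (2*u)*(2*u) = -2 + 4*u²)
(L + (1196 + S(8))*(-5575 - 14197)) + 10775 = (-6174 + (1196 + (-2 + 4*8²))*(-5575 - 14197)) + 10775 = (-6174 + (1196 + (-2 + 4*64))*(-19772)) + 10775 = (-6174 + (1196 + (-2 + 256))*(-19772)) + 10775 = (-6174 + (1196 + 254)*(-19772)) + 10775 = (-6174 + 1450*(-19772)) + 10775 = (-6174 - 28669400) + 10775 = -28675574 + 10775 = -28664799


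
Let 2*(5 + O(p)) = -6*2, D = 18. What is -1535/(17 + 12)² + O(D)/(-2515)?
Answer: -3851274/2115115 ≈ -1.8208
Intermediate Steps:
O(p) = -11 (O(p) = -5 + (-6*2)/2 = -5 + (½)*(-12) = -5 - 6 = -11)
-1535/(17 + 12)² + O(D)/(-2515) = -1535/(17 + 12)² - 11/(-2515) = -1535/(29²) - 11*(-1/2515) = -1535/841 + 11/2515 = -3851274/2115115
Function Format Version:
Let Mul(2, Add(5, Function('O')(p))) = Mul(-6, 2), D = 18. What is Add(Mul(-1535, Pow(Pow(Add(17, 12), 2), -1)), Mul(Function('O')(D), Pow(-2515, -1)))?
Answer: Rational(-3851274, 2115115) ≈ -1.8208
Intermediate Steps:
Function('O')(p) = -11 (Function('O')(p) = Add(-5, Mul(Rational(1, 2), Mul(-6, 2))) = Add(-5, Mul(Rational(1, 2), -12)) = Add(-5, -6) = -11)
Add(Mul(-1535, Pow(Pow(Add(17, 12), 2), -1)), Mul(Function('O')(D), Pow(-2515, -1))) = Add(Mul(-1535, Pow(Pow(Add(17, 12), 2), -1)), Mul(-11, Pow(-2515, -1))) = Add(Mul(-1535, Pow(Pow(29, 2), -1)), Mul(-11, Rational(-1, 2515))) = Add(Mul(-1535, Pow(841, -1)), Rational(11, 2515)) = Add(Mul(-1535, Rational(1, 841)), Rational(11, 2515)) = Add(Rational(-1535, 841), Rational(11, 2515)) = Rational(-3851274, 2115115)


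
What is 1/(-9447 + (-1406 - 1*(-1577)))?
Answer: -1/9276 ≈ -0.00010781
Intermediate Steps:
1/(-9447 + (-1406 - 1*(-1577))) = 1/(-9447 + (-1406 + 1577)) = 1/(-9447 + 171) = 1/(-9276) = -1/9276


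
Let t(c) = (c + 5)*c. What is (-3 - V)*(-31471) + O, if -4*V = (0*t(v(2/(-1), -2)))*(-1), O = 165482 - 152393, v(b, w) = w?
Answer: 107502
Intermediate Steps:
t(c) = c*(5 + c) (t(c) = (5 + c)*c = c*(5 + c))
O = 13089
V = 0 (V = -0*(-2*(5 - 2))*(-1)/4 = -0*(-2*3)*(-1)/4 = -0*(-6)*(-1)/4 = -0*(-1) = -1/4*0 = 0)
(-3 - V)*(-31471) + O = (-3 - 1*0)*(-31471) + 13089 = (-3 + 0)*(-31471) + 13089 = -3*(-31471) + 13089 = 94413 + 13089 = 107502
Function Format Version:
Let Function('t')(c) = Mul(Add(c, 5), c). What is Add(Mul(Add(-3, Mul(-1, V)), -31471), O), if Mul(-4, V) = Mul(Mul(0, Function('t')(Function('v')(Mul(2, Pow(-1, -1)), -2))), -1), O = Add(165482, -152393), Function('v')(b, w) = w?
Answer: 107502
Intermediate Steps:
Function('t')(c) = Mul(c, Add(5, c)) (Function('t')(c) = Mul(Add(5, c), c) = Mul(c, Add(5, c)))
O = 13089
V = 0 (V = Mul(Rational(-1, 4), Mul(Mul(0, Mul(-2, Add(5, -2))), -1)) = Mul(Rational(-1, 4), Mul(Mul(0, Mul(-2, 3)), -1)) = Mul(Rational(-1, 4), Mul(Mul(0, -6), -1)) = Mul(Rational(-1, 4), Mul(0, -1)) = Mul(Rational(-1, 4), 0) = 0)
Add(Mul(Add(-3, Mul(-1, V)), -31471), O) = Add(Mul(Add(-3, Mul(-1, 0)), -31471), 13089) = Add(Mul(Add(-3, 0), -31471), 13089) = Add(Mul(-3, -31471), 13089) = Add(94413, 13089) = 107502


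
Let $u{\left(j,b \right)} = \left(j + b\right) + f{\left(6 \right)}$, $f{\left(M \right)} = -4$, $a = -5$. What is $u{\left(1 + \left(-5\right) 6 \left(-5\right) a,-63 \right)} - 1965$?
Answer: $-2781$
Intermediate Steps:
$u{\left(j,b \right)} = -4 + b + j$ ($u{\left(j,b \right)} = \left(j + b\right) - 4 = \left(b + j\right) - 4 = -4 + b + j$)
$u{\left(1 + \left(-5\right) 6 \left(-5\right) a,-63 \right)} - 1965 = \left(-4 - 63 + \left(1 + \left(-5\right) 6 \left(-5\right) \left(-5\right)\right)\right) - 1965 = \left(-4 - 63 + \left(1 + \left(-30\right) \left(-5\right) \left(-5\right)\right)\right) - 1965 = \left(-4 - 63 + \left(1 + 150 \left(-5\right)\right)\right) - 1965 = \left(-4 - 63 + \left(1 - 750\right)\right) - 1965 = \left(-4 - 63 - 749\right) - 1965 = -816 - 1965 = -2781$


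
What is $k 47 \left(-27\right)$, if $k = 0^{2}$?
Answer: $0$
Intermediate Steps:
$k = 0$
$k 47 \left(-27\right) = 0 \cdot 47 \left(-27\right) = 0 \left(-27\right) = 0$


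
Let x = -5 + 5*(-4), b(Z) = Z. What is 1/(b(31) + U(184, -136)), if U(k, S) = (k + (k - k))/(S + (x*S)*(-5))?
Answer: 2142/66379 ≈ 0.032269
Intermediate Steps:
x = -25 (x = -5 - 20 = -25)
U(k, S) = k/(126*S) (U(k, S) = (k + (k - k))/(S - 25*S*(-5)) = (k + 0)/(S + 125*S) = k/((126*S)) = k*(1/(126*S)) = k/(126*S))
1/(b(31) + U(184, -136)) = 1/(31 + (1/126)*184/(-136)) = 1/(31 + (1/126)*184*(-1/136)) = 1/(31 - 23/2142) = 1/(66379/2142) = 2142/66379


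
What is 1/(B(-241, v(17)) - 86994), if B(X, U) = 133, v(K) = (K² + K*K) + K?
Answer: -1/86861 ≈ -1.1513e-5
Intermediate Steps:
v(K) = K + 2*K² (v(K) = (K² + K²) + K = 2*K² + K = K + 2*K²)
1/(B(-241, v(17)) - 86994) = 1/(133 - 86994) = 1/(-86861) = -1/86861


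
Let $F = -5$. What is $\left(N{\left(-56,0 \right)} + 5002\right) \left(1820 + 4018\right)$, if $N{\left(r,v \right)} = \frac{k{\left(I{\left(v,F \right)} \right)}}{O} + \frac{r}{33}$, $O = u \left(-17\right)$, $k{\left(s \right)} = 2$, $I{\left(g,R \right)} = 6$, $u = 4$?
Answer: $\frac{5458828711}{187} \approx 2.9192 \cdot 10^{7}$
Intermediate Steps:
$O = -68$ ($O = 4 \left(-17\right) = -68$)
$N{\left(r,v \right)} = - \frac{1}{34} + \frac{r}{33}$ ($N{\left(r,v \right)} = \frac{2}{-68} + \frac{r}{33} = 2 \left(- \frac{1}{68}\right) + r \frac{1}{33} = - \frac{1}{34} + \frac{r}{33}$)
$\left(N{\left(-56,0 \right)} + 5002\right) \left(1820 + 4018\right) = \left(\left(- \frac{1}{34} + \frac{1}{33} \left(-56\right)\right) + 5002\right) \left(1820 + 4018\right) = \left(\left(- \frac{1}{34} - \frac{56}{33}\right) + 5002\right) 5838 = \left(- \frac{1937}{1122} + 5002\right) 5838 = \frac{5610307}{1122} \cdot 5838 = \frac{5458828711}{187}$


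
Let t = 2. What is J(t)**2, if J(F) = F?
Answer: 4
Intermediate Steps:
J(t)**2 = 2**2 = 4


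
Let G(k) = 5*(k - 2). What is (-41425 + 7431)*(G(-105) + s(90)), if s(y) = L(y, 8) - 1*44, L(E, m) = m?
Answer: 19410574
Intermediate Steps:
G(k) = -10 + 5*k (G(k) = 5*(-2 + k) = -10 + 5*k)
s(y) = -36 (s(y) = 8 - 1*44 = 8 - 44 = -36)
(-41425 + 7431)*(G(-105) + s(90)) = (-41425 + 7431)*((-10 + 5*(-105)) - 36) = -33994*((-10 - 525) - 36) = -33994*(-535 - 36) = -33994*(-571) = 19410574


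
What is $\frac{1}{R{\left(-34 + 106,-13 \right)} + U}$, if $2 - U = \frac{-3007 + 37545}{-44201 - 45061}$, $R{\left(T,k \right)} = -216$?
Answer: $- \frac{44631}{9533765} \approx -0.0046814$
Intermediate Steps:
$U = \frac{106531}{44631}$ ($U = 2 - \frac{-3007 + 37545}{-44201 - 45061} = 2 - \frac{34538}{-89262} = 2 - 34538 \left(- \frac{1}{89262}\right) = 2 - - \frac{17269}{44631} = 2 + \frac{17269}{44631} = \frac{106531}{44631} \approx 2.3869$)
$\frac{1}{R{\left(-34 + 106,-13 \right)} + U} = \frac{1}{-216 + \frac{106531}{44631}} = \frac{1}{- \frac{9533765}{44631}} = - \frac{44631}{9533765}$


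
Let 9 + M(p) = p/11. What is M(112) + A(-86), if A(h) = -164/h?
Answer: 1461/473 ≈ 3.0888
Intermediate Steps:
M(p) = -9 + p/11
M(112) + A(-86) = (-9 + (1/11)*112) - 164/(-86) = (-9 + 112/11) - 164*(-1/86) = 13/11 + 82/43 = 1461/473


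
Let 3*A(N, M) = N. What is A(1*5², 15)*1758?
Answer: 14650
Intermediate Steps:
A(N, M) = N/3
A(1*5², 15)*1758 = ((1*5²)/3)*1758 = ((1*25)/3)*1758 = ((⅓)*25)*1758 = (25/3)*1758 = 14650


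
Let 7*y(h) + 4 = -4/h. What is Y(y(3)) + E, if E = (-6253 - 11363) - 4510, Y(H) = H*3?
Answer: -154898/7 ≈ -22128.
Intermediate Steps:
y(h) = -4/7 - 4/(7*h) (y(h) = -4/7 + (-4/h)/7 = -4/7 - 4/(7*h))
Y(H) = 3*H
E = -22126 (E = -17616 - 4510 = -22126)
Y(y(3)) + E = 3*((4/7)*(-1 - 1*3)/3) - 22126 = 3*((4/7)*(1/3)*(-1 - 3)) - 22126 = 3*((4/7)*(1/3)*(-4)) - 22126 = 3*(-16/21) - 22126 = -16/7 - 22126 = -154898/7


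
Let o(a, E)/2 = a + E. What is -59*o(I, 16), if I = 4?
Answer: -2360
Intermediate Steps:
o(a, E) = 2*E + 2*a (o(a, E) = 2*(a + E) = 2*(E + a) = 2*E + 2*a)
-59*o(I, 16) = -59*(2*16 + 2*4) = -59*(32 + 8) = -59*40 = -2360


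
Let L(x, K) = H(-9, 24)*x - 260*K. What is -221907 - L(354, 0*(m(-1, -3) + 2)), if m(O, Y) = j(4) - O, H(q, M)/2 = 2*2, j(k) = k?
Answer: -224739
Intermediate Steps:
H(q, M) = 8 (H(q, M) = 2*(2*2) = 2*4 = 8)
m(O, Y) = 4 - O
L(x, K) = -260*K + 8*x (L(x, K) = 8*x - 260*K = -260*K + 8*x)
-221907 - L(354, 0*(m(-1, -3) + 2)) = -221907 - (-0*((4 - 1*(-1)) + 2) + 8*354) = -221907 - (-0*((4 + 1) + 2) + 2832) = -221907 - (-0*(5 + 2) + 2832) = -221907 - (-0*7 + 2832) = -221907 - (-260*0 + 2832) = -221907 - (0 + 2832) = -221907 - 1*2832 = -221907 - 2832 = -224739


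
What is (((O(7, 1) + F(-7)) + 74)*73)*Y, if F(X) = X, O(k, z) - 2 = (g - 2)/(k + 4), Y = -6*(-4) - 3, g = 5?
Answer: 1168146/11 ≈ 1.0620e+5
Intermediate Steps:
Y = 21 (Y = 24 - 3 = 21)
O(k, z) = 2 + 3/(4 + k) (O(k, z) = 2 + (5 - 2)/(k + 4) = 2 + 3/(4 + k))
(((O(7, 1) + F(-7)) + 74)*73)*Y = ((((11 + 2*7)/(4 + 7) - 7) + 74)*73)*21 = ((((11 + 14)/11 - 7) + 74)*73)*21 = ((((1/11)*25 - 7) + 74)*73)*21 = (((25/11 - 7) + 74)*73)*21 = ((-52/11 + 74)*73)*21 = ((762/11)*73)*21 = (55626/11)*21 = 1168146/11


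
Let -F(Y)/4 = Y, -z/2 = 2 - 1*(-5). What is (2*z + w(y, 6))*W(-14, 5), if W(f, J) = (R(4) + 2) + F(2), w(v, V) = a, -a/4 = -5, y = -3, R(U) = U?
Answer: 16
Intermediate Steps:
z = -14 (z = -2*(2 - 1*(-5)) = -2*(2 + 5) = -2*7 = -14)
a = 20 (a = -4*(-5) = 20)
F(Y) = -4*Y
w(v, V) = 20
W(f, J) = -2 (W(f, J) = (4 + 2) - 4*2 = 6 - 8 = -2)
(2*z + w(y, 6))*W(-14, 5) = (2*(-14) + 20)*(-2) = (-28 + 20)*(-2) = -8*(-2) = 16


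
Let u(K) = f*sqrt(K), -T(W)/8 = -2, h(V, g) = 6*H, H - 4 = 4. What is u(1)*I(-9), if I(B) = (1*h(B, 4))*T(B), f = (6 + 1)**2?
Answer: 37632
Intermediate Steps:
H = 8 (H = 4 + 4 = 8)
h(V, g) = 48 (h(V, g) = 6*8 = 48)
T(W) = 16 (T(W) = -8*(-2) = 16)
f = 49 (f = 7**2 = 49)
I(B) = 768 (I(B) = (1*48)*16 = 48*16 = 768)
u(K) = 49*sqrt(K)
u(1)*I(-9) = (49*sqrt(1))*768 = (49*1)*768 = 49*768 = 37632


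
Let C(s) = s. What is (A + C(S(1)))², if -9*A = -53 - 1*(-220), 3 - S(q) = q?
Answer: 22201/81 ≈ 274.09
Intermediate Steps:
S(q) = 3 - q
A = -167/9 (A = -(-53 - 1*(-220))/9 = -(-53 + 220)/9 = -⅑*167 = -167/9 ≈ -18.556)
(A + C(S(1)))² = (-167/9 + (3 - 1*1))² = (-167/9 + (3 - 1))² = (-167/9 + 2)² = (-149/9)² = 22201/81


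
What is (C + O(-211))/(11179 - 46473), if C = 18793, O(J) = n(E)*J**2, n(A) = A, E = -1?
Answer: 12864/17647 ≈ 0.72896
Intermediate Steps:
O(J) = -J**2
(C + O(-211))/(11179 - 46473) = (18793 - 1*(-211)**2)/(11179 - 46473) = (18793 - 1*44521)/(-35294) = (18793 - 44521)*(-1/35294) = -25728*(-1/35294) = 12864/17647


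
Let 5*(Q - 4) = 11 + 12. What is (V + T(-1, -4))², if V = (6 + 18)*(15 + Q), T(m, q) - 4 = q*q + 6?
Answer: 8773444/25 ≈ 3.5094e+5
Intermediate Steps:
Q = 43/5 (Q = 4 + (11 + 12)/5 = 4 + (⅕)*23 = 4 + 23/5 = 43/5 ≈ 8.6000)
T(m, q) = 10 + q² (T(m, q) = 4 + (q*q + 6) = 4 + (q² + 6) = 4 + (6 + q²) = 10 + q²)
V = 2832/5 (V = (6 + 18)*(15 + 43/5) = 24*(118/5) = 2832/5 ≈ 566.40)
(V + T(-1, -4))² = (2832/5 + (10 + (-4)²))² = (2832/5 + (10 + 16))² = (2832/5 + 26)² = (2962/5)² = 8773444/25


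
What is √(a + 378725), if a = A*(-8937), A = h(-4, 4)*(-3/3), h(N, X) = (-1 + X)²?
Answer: √459158 ≈ 677.61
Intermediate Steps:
A = -9 (A = (-1 + 4)²*(-3/3) = 3²*(-3*⅓) = 9*(-1) = -9)
a = 80433 (a = -9*(-8937) = 80433)
√(a + 378725) = √(80433 + 378725) = √459158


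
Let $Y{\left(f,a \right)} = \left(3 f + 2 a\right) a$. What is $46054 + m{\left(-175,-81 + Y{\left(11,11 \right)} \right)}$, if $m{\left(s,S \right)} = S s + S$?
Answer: $-45122$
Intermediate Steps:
$Y{\left(f,a \right)} = a \left(2 a + 3 f\right)$ ($Y{\left(f,a \right)} = \left(2 a + 3 f\right) a = a \left(2 a + 3 f\right)$)
$m{\left(s,S \right)} = S + S s$
$46054 + m{\left(-175,-81 + Y{\left(11,11 \right)} \right)} = 46054 + \left(-81 + 11 \left(2 \cdot 11 + 3 \cdot 11\right)\right) \left(1 - 175\right) = 46054 + \left(-81 + 11 \left(22 + 33\right)\right) \left(-174\right) = 46054 + \left(-81 + 11 \cdot 55\right) \left(-174\right) = 46054 + \left(-81 + 605\right) \left(-174\right) = 46054 + 524 \left(-174\right) = 46054 - 91176 = -45122$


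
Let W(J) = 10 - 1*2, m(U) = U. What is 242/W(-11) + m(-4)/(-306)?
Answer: 18521/612 ≈ 30.263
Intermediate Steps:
W(J) = 8 (W(J) = 10 - 2 = 8)
242/W(-11) + m(-4)/(-306) = 242/8 - 4/(-306) = 242*(⅛) - 4*(-1/306) = 121/4 + 2/153 = 18521/612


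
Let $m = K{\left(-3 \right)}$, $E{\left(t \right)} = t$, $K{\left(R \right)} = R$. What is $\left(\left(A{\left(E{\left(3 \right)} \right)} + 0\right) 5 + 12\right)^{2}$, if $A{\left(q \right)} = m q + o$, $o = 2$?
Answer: $529$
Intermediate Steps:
$m = -3$
$A{\left(q \right)} = 2 - 3 q$ ($A{\left(q \right)} = - 3 q + 2 = 2 - 3 q$)
$\left(\left(A{\left(E{\left(3 \right)} \right)} + 0\right) 5 + 12\right)^{2} = \left(\left(\left(2 - 9\right) + 0\right) 5 + 12\right)^{2} = \left(\left(-7 + 0\right) 5 + 12\right)^{2} = \left(\left(-7\right) 5 + 12\right)^{2} = \left(-35 + 12\right)^{2} = \left(-23\right)^{2} = 529$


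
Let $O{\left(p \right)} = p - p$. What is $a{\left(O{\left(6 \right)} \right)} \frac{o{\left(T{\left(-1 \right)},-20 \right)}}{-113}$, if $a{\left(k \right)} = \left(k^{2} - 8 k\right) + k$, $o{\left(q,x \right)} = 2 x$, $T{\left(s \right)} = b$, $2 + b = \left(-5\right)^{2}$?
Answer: $0$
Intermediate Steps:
$O{\left(p \right)} = 0$
$b = 23$ ($b = -2 + \left(-5\right)^{2} = -2 + 25 = 23$)
$T{\left(s \right)} = 23$
$a{\left(k \right)} = k^{2} - 7 k$
$a{\left(O{\left(6 \right)} \right)} \frac{o{\left(T{\left(-1 \right)},-20 \right)}}{-113} = 0 \left(-7 + 0\right) \frac{2 \left(-20\right)}{-113} = 0 \left(-7\right) \left(\left(-40\right) \left(- \frac{1}{113}\right)\right) = 0 \cdot \frac{40}{113} = 0$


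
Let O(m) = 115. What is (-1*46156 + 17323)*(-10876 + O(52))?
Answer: 310271913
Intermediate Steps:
(-1*46156 + 17323)*(-10876 + O(52)) = (-1*46156 + 17323)*(-10876 + 115) = (-46156 + 17323)*(-10761) = -28833*(-10761) = 310271913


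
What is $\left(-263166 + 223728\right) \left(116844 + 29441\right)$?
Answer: $-5769187830$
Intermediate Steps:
$\left(-263166 + 223728\right) \left(116844 + 29441\right) = \left(-39438\right) 146285 = -5769187830$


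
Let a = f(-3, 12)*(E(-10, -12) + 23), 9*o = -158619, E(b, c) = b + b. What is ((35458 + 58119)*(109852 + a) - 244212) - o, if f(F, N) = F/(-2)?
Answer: 61678890677/6 ≈ 1.0280e+10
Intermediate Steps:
E(b, c) = 2*b
o = -52873/3 (o = (1/9)*(-158619) = -52873/3 ≈ -17624.)
f(F, N) = -F/2 (f(F, N) = F*(-1/2) = -F/2)
a = 9/2 (a = (-1/2*(-3))*(2*(-10) + 23) = 3*(-20 + 23)/2 = (3/2)*3 = 9/2 ≈ 4.5000)
((35458 + 58119)*(109852 + a) - 244212) - o = ((35458 + 58119)*(109852 + 9/2) - 244212) - 1*(-52873/3) = (93577*(219713/2) - 244212) + 52873/3 = (20560083401/2 - 244212) + 52873/3 = 20559594977/2 + 52873/3 = 61678890677/6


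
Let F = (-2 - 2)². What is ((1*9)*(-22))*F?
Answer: -3168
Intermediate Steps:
F = 16 (F = (-4)² = 16)
((1*9)*(-22))*F = ((1*9)*(-22))*16 = (9*(-22))*16 = -198*16 = -3168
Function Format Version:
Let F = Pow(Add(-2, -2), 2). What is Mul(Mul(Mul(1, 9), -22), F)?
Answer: -3168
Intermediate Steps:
F = 16 (F = Pow(-4, 2) = 16)
Mul(Mul(Mul(1, 9), -22), F) = Mul(Mul(Mul(1, 9), -22), 16) = Mul(Mul(9, -22), 16) = Mul(-198, 16) = -3168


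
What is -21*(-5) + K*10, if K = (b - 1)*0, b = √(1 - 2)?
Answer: 105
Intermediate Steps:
b = I (b = √(-1) = I ≈ 1.0*I)
K = 0 (K = (I - 1)*0 = (-1 + I)*0 = 0)
-21*(-5) + K*10 = -21*(-5) + 0*10 = 105 + 0 = 105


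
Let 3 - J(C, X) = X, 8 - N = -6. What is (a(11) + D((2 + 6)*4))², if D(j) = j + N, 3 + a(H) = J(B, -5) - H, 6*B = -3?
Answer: 1600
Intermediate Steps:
B = -½ (B = (⅙)*(-3) = -½ ≈ -0.50000)
N = 14 (N = 8 - 1*(-6) = 8 + 6 = 14)
J(C, X) = 3 - X
a(H) = 5 - H (a(H) = -3 + ((3 - 1*(-5)) - H) = -3 + ((3 + 5) - H) = -3 + (8 - H) = 5 - H)
D(j) = 14 + j (D(j) = j + 14 = 14 + j)
(a(11) + D((2 + 6)*4))² = ((5 - 1*11) + (14 + (2 + 6)*4))² = ((5 - 11) + (14 + 8*4))² = (-6 + (14 + 32))² = (-6 + 46)² = 40² = 1600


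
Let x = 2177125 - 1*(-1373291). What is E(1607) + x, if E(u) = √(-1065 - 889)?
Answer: 3550416 + I*√1954 ≈ 3.5504e+6 + 44.204*I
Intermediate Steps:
x = 3550416 (x = 2177125 + 1373291 = 3550416)
E(u) = I*√1954 (E(u) = √(-1954) = I*√1954)
E(1607) + x = I*√1954 + 3550416 = 3550416 + I*√1954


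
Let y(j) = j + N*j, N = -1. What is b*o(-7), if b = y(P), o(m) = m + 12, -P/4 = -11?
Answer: 0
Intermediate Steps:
P = 44 (P = -4*(-11) = 44)
y(j) = 0 (y(j) = j - j = 0)
o(m) = 12 + m
b = 0
b*o(-7) = 0*(12 - 7) = 0*5 = 0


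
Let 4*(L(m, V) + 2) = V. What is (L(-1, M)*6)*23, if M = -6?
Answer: -483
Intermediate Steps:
L(m, V) = -2 + V/4
(L(-1, M)*6)*23 = ((-2 + (1/4)*(-6))*6)*23 = ((-2 - 3/2)*6)*23 = -7/2*6*23 = -21*23 = -483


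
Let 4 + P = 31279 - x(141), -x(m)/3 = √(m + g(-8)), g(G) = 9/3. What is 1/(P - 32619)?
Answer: -1/1308 ≈ -0.00076453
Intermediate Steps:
g(G) = 3 (g(G) = 9*(⅓) = 3)
x(m) = -3*√(3 + m) (x(m) = -3*√(m + 3) = -3*√(3 + m))
P = 31311 (P = -4 + (31279 - (-3)*√(3 + 141)) = -4 + (31279 - (-3)*√144) = -4 + (31279 - (-3)*12) = -4 + (31279 - 1*(-36)) = -4 + (31279 + 36) = -4 + 31315 = 31311)
1/(P - 32619) = 1/(31311 - 32619) = 1/(-1308) = -1/1308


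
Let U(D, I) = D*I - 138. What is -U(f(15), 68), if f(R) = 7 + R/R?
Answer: -406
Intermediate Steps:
f(R) = 8 (f(R) = 7 + 1 = 8)
U(D, I) = -138 + D*I
-U(f(15), 68) = -(-138 + 8*68) = -(-138 + 544) = -1*406 = -406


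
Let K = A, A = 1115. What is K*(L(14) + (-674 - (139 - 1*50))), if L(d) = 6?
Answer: -844055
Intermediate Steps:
K = 1115
K*(L(14) + (-674 - (139 - 1*50))) = 1115*(6 + (-674 - (139 - 1*50))) = 1115*(6 + (-674 - (139 - 50))) = 1115*(6 + (-674 - 1*89)) = 1115*(6 + (-674 - 89)) = 1115*(6 - 763) = 1115*(-757) = -844055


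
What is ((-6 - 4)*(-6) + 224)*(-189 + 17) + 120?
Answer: -48728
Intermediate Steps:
((-6 - 4)*(-6) + 224)*(-189 + 17) + 120 = (-10*(-6) + 224)*(-172) + 120 = (60 + 224)*(-172) + 120 = 284*(-172) + 120 = -48848 + 120 = -48728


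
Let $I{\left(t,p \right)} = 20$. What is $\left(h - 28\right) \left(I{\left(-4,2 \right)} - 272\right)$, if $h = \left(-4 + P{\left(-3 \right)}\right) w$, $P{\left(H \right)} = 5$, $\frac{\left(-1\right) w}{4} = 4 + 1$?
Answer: $12096$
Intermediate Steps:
$w = -20$ ($w = - 4 \left(4 + 1\right) = \left(-4\right) 5 = -20$)
$h = -20$ ($h = \left(-4 + 5\right) \left(-20\right) = 1 \left(-20\right) = -20$)
$\left(h - 28\right) \left(I{\left(-4,2 \right)} - 272\right) = \left(-20 - 28\right) \left(20 - 272\right) = \left(-20 - 28\right) \left(-252\right) = \left(-48\right) \left(-252\right) = 12096$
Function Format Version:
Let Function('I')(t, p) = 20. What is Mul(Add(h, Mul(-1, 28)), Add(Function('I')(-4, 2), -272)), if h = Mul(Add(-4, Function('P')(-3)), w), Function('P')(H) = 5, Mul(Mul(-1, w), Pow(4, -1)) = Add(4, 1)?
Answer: 12096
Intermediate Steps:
w = -20 (w = Mul(-4, Add(4, 1)) = Mul(-4, 5) = -20)
h = -20 (h = Mul(Add(-4, 5), -20) = Mul(1, -20) = -20)
Mul(Add(h, Mul(-1, 28)), Add(Function('I')(-4, 2), -272)) = Mul(Add(-20, Mul(-1, 28)), Add(20, -272)) = Mul(Add(-20, -28), -252) = Mul(-48, -252) = 12096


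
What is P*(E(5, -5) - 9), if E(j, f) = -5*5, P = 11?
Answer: -374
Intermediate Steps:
E(j, f) = -25
P*(E(5, -5) - 9) = 11*(-25 - 9) = 11*(-34) = -374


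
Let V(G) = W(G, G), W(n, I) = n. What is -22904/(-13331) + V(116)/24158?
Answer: 277430614/161025149 ≈ 1.7229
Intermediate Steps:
V(G) = G
-22904/(-13331) + V(116)/24158 = -22904/(-13331) + 116/24158 = -22904*(-1/13331) + 116*(1/24158) = 22904/13331 + 58/12079 = 277430614/161025149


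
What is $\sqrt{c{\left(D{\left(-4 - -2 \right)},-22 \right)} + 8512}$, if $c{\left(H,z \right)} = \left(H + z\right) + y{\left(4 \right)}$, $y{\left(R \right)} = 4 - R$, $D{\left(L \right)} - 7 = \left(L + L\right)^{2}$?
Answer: $\sqrt{8513} \approx 92.266$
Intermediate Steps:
$D{\left(L \right)} = 7 + 4 L^{2}$ ($D{\left(L \right)} = 7 + \left(L + L\right)^{2} = 7 + \left(2 L\right)^{2} = 7 + 4 L^{2}$)
$c{\left(H,z \right)} = H + z$ ($c{\left(H,z \right)} = \left(H + z\right) + \left(4 - 4\right) = \left(H + z\right) + 0 = H + z$)
$\sqrt{c{\left(D{\left(-4 - -2 \right)},-22 \right)} + 8512} = \sqrt{\left(\left(7 + 4 \left(-4 - -2\right)^{2}\right) - 22\right) + 8512} = \sqrt{\left(\left(7 + 4 \left(-4 + 2\right)^{2}\right) - 22\right) + 8512} = \sqrt{\left(\left(7 + 4 \left(-2\right)^{2}\right) - 22\right) + 8512} = \sqrt{\left(\left(7 + 4 \cdot 4\right) - 22\right) + 8512} = \sqrt{\left(\left(7 + 16\right) - 22\right) + 8512} = \sqrt{\left(23 - 22\right) + 8512} = \sqrt{1 + 8512} = \sqrt{8513}$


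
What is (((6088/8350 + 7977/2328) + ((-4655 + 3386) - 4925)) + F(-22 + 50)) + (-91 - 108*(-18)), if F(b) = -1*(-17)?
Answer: -13995431731/3239800 ≈ -4319.8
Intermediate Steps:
F(b) = 17
(((6088/8350 + 7977/2328) + ((-4655 + 3386) - 4925)) + F(-22 + 50)) + (-91 - 108*(-18)) = (((6088/8350 + 7977/2328) + ((-4655 + 3386) - 4925)) + 17) + (-91 - 108*(-18)) = (((6088*(1/8350) + 7977*(1/2328)) + (-1269 - 4925)) + 17) + (-91 + 1944) = (((3044/4175 + 2659/776) - 6194) + 17) + 1853 = ((13463469/3239800 - 6194) + 17) + 1853 = (-20053857731/3239800 + 17) + 1853 = -19998781131/3239800 + 1853 = -13995431731/3239800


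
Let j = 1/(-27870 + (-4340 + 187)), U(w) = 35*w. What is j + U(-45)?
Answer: -50436226/32023 ≈ -1575.0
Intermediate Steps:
j = -1/32023 (j = 1/(-27870 - 4153) = 1/(-32023) = -1/32023 ≈ -3.1228e-5)
j + U(-45) = -1/32023 + 35*(-45) = -1/32023 - 1575 = -50436226/32023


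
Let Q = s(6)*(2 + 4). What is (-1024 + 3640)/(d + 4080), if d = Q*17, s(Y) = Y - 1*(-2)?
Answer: 109/204 ≈ 0.53431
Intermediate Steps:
s(Y) = 2 + Y (s(Y) = Y + 2 = 2 + Y)
Q = 48 (Q = (2 + 6)*(2 + 4) = 8*6 = 48)
d = 816 (d = 48*17 = 816)
(-1024 + 3640)/(d + 4080) = (-1024 + 3640)/(816 + 4080) = 2616/4896 = 2616*(1/4896) = 109/204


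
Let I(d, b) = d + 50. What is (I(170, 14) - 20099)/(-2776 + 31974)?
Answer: -19879/29198 ≈ -0.68083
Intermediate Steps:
I(d, b) = 50 + d
(I(170, 14) - 20099)/(-2776 + 31974) = ((50 + 170) - 20099)/(-2776 + 31974) = (220 - 20099)/29198 = -19879*1/29198 = -19879/29198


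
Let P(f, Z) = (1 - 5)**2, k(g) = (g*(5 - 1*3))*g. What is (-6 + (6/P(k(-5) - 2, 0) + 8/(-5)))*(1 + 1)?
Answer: -289/20 ≈ -14.450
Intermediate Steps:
k(g) = 2*g**2 (k(g) = (g*(5 - 3))*g = (g*2)*g = (2*g)*g = 2*g**2)
P(f, Z) = 16 (P(f, Z) = (-4)**2 = 16)
(-6 + (6/P(k(-5) - 2, 0) + 8/(-5)))*(1 + 1) = (-6 + (6/16 + 8/(-5)))*(1 + 1) = (-6 + (6*(1/16) + 8*(-1/5)))*2 = (-6 + (3/8 - 8/5))*2 = (-6 - 49/40)*2 = -289/40*2 = -289/20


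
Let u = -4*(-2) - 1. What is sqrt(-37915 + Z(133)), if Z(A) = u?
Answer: 54*I*sqrt(13) ≈ 194.7*I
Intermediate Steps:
u = 7 (u = 8 - 1 = 7)
Z(A) = 7
sqrt(-37915 + Z(133)) = sqrt(-37915 + 7) = sqrt(-37908) = 54*I*sqrt(13)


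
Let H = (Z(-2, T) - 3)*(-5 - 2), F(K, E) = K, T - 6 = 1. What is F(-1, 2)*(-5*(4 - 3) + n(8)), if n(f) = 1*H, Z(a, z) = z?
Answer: 33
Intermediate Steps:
T = 7 (T = 6 + 1 = 7)
H = -28 (H = (7 - 3)*(-5 - 2) = 4*(-7) = -28)
n(f) = -28 (n(f) = 1*(-28) = -28)
F(-1, 2)*(-5*(4 - 3) + n(8)) = -(-5*(4 - 3) - 28) = -(-5*1 - 28) = -(-5 - 28) = -1*(-33) = 33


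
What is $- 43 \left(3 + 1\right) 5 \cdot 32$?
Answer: $-27520$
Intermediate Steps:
$- 43 \left(3 + 1\right) 5 \cdot 32 = - 43 \cdot 4 \cdot 5 \cdot 32 = \left(-43\right) 20 \cdot 32 = \left(-860\right) 32 = -27520$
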